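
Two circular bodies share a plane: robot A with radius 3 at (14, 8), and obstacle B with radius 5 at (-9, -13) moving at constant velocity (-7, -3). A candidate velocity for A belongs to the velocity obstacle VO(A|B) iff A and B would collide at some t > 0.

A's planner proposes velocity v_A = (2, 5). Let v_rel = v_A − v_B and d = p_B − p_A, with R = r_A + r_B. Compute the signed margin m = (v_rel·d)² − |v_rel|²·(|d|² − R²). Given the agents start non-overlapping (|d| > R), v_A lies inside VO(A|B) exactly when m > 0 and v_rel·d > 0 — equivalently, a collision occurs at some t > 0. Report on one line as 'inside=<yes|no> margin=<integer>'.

d = (-23, -21),  |d|² = 970;  R = 3+5 = 8,  c = 970−8² = 906
v_rel = (9, 8),  |v_rel|² = 145;  v_rel·d = (9)·(-23) + (8)·(-21) = -375
145·t² + 750·t + 906 = 0  ⇒  m = (-375)² − 145·906 = 9255
m = 9255 > 0,  v_rel·d = -375 < 0  ⇒  outside

inside=no margin=9255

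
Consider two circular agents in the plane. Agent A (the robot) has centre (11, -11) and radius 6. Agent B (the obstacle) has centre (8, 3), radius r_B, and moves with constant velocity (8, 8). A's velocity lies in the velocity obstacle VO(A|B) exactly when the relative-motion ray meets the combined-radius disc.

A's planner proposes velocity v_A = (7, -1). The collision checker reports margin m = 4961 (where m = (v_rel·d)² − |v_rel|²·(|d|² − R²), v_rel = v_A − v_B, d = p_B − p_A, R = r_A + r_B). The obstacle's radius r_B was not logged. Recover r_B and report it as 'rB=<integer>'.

m = 4961
d = (-3, 14);  v_rel = (-1, -9),  |v_rel|² = 82
v_rel×d = (-1)·(14) − (-9)·(-3) = -41
since m = R²·82 − (-41)²:  R² = (1681 + 4961) / 82 = 81
R = √81 = 9  ⇒  r_B = 9 − 6 = 3

rB=3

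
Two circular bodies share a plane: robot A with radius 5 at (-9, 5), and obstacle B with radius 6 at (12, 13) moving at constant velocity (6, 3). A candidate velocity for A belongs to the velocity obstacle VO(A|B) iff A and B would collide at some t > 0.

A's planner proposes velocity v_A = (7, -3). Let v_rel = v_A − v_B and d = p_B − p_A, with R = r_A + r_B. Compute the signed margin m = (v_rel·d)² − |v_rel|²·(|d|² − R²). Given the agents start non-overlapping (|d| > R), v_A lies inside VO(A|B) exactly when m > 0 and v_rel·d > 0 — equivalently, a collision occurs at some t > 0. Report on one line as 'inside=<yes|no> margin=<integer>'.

d = (21, 8),  |d|² = 505;  R = 5+6 = 11,  c = 505−11² = 384
v_rel = (1, -6),  |v_rel|² = 37;  v_rel·d = (1)·(21) + (-6)·(8) = -27
37·t² + 54·t + 384 = 0  ⇒  m = (-27)² − 37·384 = -13479
m = -13479 < 0,  v_rel·d = -27 < 0  ⇒  outside

inside=no margin=-13479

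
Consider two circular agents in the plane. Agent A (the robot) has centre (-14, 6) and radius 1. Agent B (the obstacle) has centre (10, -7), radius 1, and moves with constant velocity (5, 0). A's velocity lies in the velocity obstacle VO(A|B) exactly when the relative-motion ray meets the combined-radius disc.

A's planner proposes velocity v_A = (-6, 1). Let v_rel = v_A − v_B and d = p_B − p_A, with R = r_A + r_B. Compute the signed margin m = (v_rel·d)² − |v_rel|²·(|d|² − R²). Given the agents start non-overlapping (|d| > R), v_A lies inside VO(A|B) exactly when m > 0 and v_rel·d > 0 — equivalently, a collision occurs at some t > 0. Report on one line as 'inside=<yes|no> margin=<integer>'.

d = (24, -13),  |d|² = 745;  R = 1+1 = 2,  c = 745−2² = 741
v_rel = (-11, 1),  |v_rel|² = 122;  v_rel·d = (-11)·(24) + (1)·(-13) = -277
122·t² + 554·t + 741 = 0  ⇒  m = (-277)² − 122·741 = -13673
m = -13673 < 0,  v_rel·d = -277 < 0  ⇒  outside

inside=no margin=-13673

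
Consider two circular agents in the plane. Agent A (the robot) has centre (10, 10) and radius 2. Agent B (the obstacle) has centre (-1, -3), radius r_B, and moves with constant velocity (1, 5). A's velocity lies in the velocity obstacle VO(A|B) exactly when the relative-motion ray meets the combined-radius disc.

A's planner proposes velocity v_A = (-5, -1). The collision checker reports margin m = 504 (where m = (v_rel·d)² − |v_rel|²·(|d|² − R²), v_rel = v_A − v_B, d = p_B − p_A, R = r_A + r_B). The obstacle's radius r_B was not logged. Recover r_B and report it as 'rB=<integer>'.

m = 504
d = (-11, -13);  v_rel = (-6, -6),  |v_rel|² = 72
v_rel×d = (-6)·(-13) − (-6)·(-11) = 12
since m = R²·72 − 12²:  R² = (144 + 504) / 72 = 9
R = √9 = 3  ⇒  r_B = 3 − 2 = 1

rB=1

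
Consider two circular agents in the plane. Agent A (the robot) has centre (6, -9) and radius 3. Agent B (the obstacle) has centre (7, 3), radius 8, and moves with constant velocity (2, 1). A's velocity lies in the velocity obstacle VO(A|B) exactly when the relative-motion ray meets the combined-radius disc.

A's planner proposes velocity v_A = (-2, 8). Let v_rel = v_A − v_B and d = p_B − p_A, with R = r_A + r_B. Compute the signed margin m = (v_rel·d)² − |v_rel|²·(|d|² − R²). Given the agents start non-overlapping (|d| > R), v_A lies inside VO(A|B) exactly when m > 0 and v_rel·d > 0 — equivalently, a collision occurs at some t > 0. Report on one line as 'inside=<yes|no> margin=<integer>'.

d = (1, 12),  |d|² = 145;  R = 3+8 = 11,  c = 145−11² = 24
v_rel = (-4, 7),  |v_rel|² = 65;  v_rel·d = (-4)·(1) + (7)·(12) = 80
65·t² − 160·t + 24 = 0  ⇒  m = 80² − 65·24 = 4840
m = 4840 > 0,  v_rel·d = 80 > 0  ⇒  inside

inside=yes margin=4840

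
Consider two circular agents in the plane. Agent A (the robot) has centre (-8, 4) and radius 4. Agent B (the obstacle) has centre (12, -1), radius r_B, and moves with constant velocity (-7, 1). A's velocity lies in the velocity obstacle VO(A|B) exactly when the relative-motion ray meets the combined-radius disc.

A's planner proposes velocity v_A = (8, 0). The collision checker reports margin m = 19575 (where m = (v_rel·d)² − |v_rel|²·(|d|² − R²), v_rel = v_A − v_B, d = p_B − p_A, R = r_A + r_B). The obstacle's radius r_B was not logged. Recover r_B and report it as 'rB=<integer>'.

m = 19575
d = (20, -5);  v_rel = (15, -1),  |v_rel|² = 226
v_rel×d = (15)·(-5) − (-1)·(20) = -55
since m = R²·226 − (-55)²:  R² = (3025 + 19575) / 226 = 100
R = √100 = 10  ⇒  r_B = 10 − 4 = 6

rB=6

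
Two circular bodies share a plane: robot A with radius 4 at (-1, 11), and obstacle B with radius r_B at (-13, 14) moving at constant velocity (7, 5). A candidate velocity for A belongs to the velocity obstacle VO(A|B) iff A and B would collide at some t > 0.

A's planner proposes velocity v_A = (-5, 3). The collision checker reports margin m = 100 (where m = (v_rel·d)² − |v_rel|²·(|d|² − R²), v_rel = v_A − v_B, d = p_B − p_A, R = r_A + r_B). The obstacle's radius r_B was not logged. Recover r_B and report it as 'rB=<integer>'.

m = 100
d = (-12, 3);  v_rel = (-12, -2),  |v_rel|² = 148
v_rel×d = (-12)·(3) − (-2)·(-12) = -60
since m = R²·148 − (-60)²:  R² = (3600 + 100) / 148 = 25
R = √25 = 5  ⇒  r_B = 5 − 4 = 1

rB=1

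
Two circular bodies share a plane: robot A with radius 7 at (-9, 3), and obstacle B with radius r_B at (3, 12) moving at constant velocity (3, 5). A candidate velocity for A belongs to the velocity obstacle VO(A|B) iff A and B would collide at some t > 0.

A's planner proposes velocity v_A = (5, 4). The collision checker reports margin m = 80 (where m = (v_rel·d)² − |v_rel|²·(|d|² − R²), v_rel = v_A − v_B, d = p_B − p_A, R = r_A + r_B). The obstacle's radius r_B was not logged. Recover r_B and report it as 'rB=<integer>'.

m = 80
d = (12, 9);  v_rel = (2, -1),  |v_rel|² = 5
v_rel×d = (2)·(9) − (-1)·(12) = 30
since m = R²·5 − 30²:  R² = (900 + 80) / 5 = 196
R = √196 = 14  ⇒  r_B = 14 − 7 = 7

rB=7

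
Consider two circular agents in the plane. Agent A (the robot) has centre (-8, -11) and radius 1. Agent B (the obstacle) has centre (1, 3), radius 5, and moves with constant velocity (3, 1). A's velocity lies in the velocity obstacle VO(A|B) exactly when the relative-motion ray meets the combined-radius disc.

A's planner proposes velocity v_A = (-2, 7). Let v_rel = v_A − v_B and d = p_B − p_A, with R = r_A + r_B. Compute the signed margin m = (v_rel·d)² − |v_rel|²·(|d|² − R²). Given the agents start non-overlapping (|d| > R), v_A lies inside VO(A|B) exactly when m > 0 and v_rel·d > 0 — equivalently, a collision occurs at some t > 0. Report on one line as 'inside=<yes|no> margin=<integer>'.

d = (9, 14),  |d|² = 277;  R = 1+5 = 6,  c = 277−6² = 241
v_rel = (-5, 6),  |v_rel|² = 61;  v_rel·d = (-5)·(9) + (6)·(14) = 39
61·t² − 78·t + 241 = 0  ⇒  m = 39² − 61·241 = -13180
m = -13180 < 0,  v_rel·d = 39 > 0  ⇒  outside

inside=no margin=-13180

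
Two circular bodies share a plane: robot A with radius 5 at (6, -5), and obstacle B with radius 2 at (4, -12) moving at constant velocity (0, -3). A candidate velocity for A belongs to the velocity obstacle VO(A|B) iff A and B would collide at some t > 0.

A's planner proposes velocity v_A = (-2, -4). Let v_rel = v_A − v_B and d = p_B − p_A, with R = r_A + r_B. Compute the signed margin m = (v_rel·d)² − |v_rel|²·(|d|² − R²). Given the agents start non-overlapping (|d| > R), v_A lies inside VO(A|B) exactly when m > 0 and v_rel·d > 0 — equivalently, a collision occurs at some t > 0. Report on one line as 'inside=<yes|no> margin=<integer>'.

d = (-2, -7),  |d|² = 53;  R = 5+2 = 7,  c = 53−7² = 4
v_rel = (-2, -1),  |v_rel|² = 5;  v_rel·d = (-2)·(-2) + (-1)·(-7) = 11
5·t² − 22·t + 4 = 0  ⇒  m = 11² − 5·4 = 101
m = 101 > 0,  v_rel·d = 11 > 0  ⇒  inside

inside=yes margin=101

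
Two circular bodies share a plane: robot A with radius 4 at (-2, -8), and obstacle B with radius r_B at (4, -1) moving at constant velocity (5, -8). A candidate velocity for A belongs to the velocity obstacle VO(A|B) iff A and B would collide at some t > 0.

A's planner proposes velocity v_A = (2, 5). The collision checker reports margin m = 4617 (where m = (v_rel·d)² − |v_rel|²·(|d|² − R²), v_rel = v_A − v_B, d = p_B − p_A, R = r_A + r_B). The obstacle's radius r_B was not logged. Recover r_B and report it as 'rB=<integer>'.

m = 4617
d = (6, 7);  v_rel = (-3, 13),  |v_rel|² = 178
v_rel×d = (-3)·(7) − (13)·(6) = -99
since m = R²·178 − (-99)²:  R² = (9801 + 4617) / 178 = 81
R = √81 = 9  ⇒  r_B = 9 − 4 = 5

rB=5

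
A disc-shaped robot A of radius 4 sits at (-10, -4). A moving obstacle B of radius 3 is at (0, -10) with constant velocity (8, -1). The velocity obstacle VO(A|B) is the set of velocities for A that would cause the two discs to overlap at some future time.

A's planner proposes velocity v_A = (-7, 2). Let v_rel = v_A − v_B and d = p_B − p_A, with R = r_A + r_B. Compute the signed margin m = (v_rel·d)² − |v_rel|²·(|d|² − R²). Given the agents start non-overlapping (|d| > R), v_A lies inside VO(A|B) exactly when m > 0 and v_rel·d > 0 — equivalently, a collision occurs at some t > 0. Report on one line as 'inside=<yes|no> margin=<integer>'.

d = (10, -6),  |d|² = 136;  R = 4+3 = 7,  c = 136−7² = 87
v_rel = (-15, 3),  |v_rel|² = 234;  v_rel·d = (-15)·(10) + (3)·(-6) = -168
234·t² + 336·t + 87 = 0  ⇒  m = (-168)² − 234·87 = 7866
m = 7866 > 0,  v_rel·d = -168 < 0  ⇒  outside

inside=no margin=7866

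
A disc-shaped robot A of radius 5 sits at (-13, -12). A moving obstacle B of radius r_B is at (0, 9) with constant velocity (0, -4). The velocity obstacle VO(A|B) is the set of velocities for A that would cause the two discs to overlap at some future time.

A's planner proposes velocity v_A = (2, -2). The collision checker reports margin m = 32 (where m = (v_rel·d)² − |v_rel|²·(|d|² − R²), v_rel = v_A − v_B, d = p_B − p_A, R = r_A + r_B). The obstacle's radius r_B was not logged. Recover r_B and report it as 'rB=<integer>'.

m = 32
d = (13, 21);  v_rel = (2, 2),  |v_rel|² = 8
v_rel×d = (2)·(21) − (2)·(13) = 16
since m = R²·8 − 16²:  R² = (256 + 32) / 8 = 36
R = √36 = 6  ⇒  r_B = 6 − 5 = 1

rB=1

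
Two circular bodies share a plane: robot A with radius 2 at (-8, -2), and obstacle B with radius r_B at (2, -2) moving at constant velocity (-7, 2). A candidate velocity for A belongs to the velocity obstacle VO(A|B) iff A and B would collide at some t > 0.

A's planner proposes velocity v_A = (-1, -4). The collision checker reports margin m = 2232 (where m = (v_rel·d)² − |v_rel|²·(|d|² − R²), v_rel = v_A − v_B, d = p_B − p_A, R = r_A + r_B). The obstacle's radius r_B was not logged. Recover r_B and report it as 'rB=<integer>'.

m = 2232
d = (10, 0);  v_rel = (6, -6),  |v_rel|² = 72
v_rel×d = (6)·(0) − (-6)·(10) = 60
since m = R²·72 − 60²:  R² = (3600 + 2232) / 72 = 81
R = √81 = 9  ⇒  r_B = 9 − 2 = 7

rB=7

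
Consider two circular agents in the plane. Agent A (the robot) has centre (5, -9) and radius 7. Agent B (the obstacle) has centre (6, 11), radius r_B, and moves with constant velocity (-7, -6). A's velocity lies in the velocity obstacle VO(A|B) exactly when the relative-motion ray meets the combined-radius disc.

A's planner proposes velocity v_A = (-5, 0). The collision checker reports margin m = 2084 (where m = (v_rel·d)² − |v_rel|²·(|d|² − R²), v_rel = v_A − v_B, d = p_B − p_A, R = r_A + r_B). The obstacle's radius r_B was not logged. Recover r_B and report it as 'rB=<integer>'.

m = 2084
d = (1, 20);  v_rel = (2, 6),  |v_rel|² = 40
v_rel×d = (2)·(20) − (6)·(1) = 34
since m = R²·40 − 34²:  R² = (1156 + 2084) / 40 = 81
R = √81 = 9  ⇒  r_B = 9 − 7 = 2

rB=2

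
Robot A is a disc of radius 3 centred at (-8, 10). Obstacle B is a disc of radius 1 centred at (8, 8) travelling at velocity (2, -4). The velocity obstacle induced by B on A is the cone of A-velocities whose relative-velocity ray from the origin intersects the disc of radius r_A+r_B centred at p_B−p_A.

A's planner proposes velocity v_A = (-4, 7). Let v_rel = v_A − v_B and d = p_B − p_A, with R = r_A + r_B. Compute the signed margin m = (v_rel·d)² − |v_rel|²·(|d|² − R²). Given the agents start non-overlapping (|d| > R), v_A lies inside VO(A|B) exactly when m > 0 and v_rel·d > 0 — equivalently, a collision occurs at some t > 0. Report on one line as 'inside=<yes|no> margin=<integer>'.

d = (16, -2),  |d|² = 260;  R = 3+1 = 4,  c = 260−4² = 244
v_rel = (-6, 11),  |v_rel|² = 157;  v_rel·d = (-6)·(16) + (11)·(-2) = -118
157·t² + 236·t + 244 = 0  ⇒  m = (-118)² − 157·244 = -24384
m = -24384 < 0,  v_rel·d = -118 < 0  ⇒  outside

inside=no margin=-24384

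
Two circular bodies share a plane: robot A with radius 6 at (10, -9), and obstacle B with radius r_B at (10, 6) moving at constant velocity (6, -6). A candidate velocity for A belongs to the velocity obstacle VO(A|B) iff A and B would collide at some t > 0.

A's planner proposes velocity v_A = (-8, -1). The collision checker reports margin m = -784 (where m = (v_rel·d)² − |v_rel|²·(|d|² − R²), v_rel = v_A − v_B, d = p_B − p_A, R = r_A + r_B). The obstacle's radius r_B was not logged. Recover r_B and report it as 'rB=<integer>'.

m = -784
d = (0, 15);  v_rel = (-14, 5),  |v_rel|² = 221
v_rel×d = (-14)·(15) − (5)·(0) = -210
since m = R²·221 − (-210)²:  R² = (44100 + -784) / 221 = 196
R = √196 = 14  ⇒  r_B = 14 − 6 = 8

rB=8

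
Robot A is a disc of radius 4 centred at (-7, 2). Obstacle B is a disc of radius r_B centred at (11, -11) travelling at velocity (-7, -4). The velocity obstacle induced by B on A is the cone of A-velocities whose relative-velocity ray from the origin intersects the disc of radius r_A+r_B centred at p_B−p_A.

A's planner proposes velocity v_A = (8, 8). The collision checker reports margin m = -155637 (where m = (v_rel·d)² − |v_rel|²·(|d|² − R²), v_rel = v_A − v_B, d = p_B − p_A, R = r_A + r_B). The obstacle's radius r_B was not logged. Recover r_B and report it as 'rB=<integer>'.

m = -155637
d = (18, -13);  v_rel = (15, 12),  |v_rel|² = 369
v_rel×d = (15)·(-13) − (12)·(18) = -411
since m = R²·369 − (-411)²:  R² = (168921 + -155637) / 369 = 36
R = √36 = 6  ⇒  r_B = 6 − 4 = 2

rB=2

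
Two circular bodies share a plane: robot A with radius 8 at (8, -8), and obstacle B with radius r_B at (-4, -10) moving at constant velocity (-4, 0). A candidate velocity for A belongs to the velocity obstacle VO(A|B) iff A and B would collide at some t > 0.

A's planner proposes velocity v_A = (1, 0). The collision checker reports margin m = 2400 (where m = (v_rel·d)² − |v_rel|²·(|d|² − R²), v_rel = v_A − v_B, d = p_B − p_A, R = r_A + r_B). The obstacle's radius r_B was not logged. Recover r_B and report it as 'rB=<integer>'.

m = 2400
d = (-12, -2);  v_rel = (5, 0),  |v_rel|² = 25
v_rel×d = (5)·(-2) − (0)·(-12) = -10
since m = R²·25 − (-10)²:  R² = (100 + 2400) / 25 = 100
R = √100 = 10  ⇒  r_B = 10 − 8 = 2

rB=2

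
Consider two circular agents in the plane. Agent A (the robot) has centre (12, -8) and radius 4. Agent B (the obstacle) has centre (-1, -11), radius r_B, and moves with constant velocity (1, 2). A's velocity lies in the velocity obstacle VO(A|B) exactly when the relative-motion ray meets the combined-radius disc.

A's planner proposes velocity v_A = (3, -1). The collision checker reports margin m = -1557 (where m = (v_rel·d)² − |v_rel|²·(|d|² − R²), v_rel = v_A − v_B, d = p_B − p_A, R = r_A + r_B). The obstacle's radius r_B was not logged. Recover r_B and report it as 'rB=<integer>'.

m = -1557
d = (-13, -3);  v_rel = (2, -3),  |v_rel|² = 13
v_rel×d = (2)·(-3) − (-3)·(-13) = -45
since m = R²·13 − (-45)²:  R² = (2025 + -1557) / 13 = 36
R = √36 = 6  ⇒  r_B = 6 − 4 = 2

rB=2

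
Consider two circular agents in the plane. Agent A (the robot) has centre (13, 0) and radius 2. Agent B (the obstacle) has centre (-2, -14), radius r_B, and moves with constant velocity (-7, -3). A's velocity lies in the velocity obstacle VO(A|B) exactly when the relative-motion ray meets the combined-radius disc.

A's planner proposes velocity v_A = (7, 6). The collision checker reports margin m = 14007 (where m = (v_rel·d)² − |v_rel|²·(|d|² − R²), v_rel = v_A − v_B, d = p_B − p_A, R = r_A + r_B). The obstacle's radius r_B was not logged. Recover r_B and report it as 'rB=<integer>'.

m = 14007
d = (-15, -14);  v_rel = (14, 9),  |v_rel|² = 277
v_rel×d = (14)·(-14) − (9)·(-15) = -61
since m = R²·277 − (-61)²:  R² = (3721 + 14007) / 277 = 64
R = √64 = 8  ⇒  r_B = 8 − 2 = 6

rB=6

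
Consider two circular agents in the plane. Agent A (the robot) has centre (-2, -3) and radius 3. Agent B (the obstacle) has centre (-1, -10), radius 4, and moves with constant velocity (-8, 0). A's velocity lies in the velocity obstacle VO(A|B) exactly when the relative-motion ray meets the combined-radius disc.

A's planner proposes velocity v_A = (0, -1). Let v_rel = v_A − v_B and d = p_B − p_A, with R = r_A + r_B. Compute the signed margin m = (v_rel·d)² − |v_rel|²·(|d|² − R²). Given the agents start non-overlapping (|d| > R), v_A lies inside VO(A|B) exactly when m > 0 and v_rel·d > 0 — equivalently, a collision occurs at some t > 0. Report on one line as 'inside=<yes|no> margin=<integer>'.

d = (1, -7),  |d|² = 50;  R = 3+4 = 7,  c = 50−7² = 1
v_rel = (8, -1),  |v_rel|² = 65;  v_rel·d = (8)·(1) + (-1)·(-7) = 15
65·t² − 30·t + 1 = 0  ⇒  m = 15² − 65·1 = 160
m = 160 > 0,  v_rel·d = 15 > 0  ⇒  inside

inside=yes margin=160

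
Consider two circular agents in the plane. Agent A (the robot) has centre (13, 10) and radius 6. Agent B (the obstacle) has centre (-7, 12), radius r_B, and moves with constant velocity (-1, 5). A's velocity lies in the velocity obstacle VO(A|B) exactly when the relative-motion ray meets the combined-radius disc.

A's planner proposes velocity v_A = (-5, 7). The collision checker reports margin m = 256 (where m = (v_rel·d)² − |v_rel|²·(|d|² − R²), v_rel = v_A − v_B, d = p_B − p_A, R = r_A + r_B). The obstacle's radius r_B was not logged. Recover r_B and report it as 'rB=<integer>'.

m = 256
d = (-20, 2);  v_rel = (-4, 2),  |v_rel|² = 20
v_rel×d = (-4)·(2) − (2)·(-20) = 32
since m = R²·20 − 32²:  R² = (1024 + 256) / 20 = 64
R = √64 = 8  ⇒  r_B = 8 − 6 = 2

rB=2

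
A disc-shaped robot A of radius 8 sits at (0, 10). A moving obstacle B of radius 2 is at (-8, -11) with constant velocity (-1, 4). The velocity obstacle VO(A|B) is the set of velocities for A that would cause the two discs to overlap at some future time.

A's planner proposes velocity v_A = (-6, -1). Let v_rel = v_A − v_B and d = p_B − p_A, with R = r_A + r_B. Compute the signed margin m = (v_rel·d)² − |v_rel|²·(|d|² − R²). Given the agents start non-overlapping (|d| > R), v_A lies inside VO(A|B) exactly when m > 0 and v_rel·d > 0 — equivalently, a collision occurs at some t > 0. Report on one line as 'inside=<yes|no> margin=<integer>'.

d = (-8, -21),  |d|² = 505;  R = 8+2 = 10,  c = 505−10² = 405
v_rel = (-5, -5),  |v_rel|² = 50;  v_rel·d = (-5)·(-8) + (-5)·(-21) = 145
50·t² − 290·t + 405 = 0  ⇒  m = 145² − 50·405 = 775
m = 775 > 0,  v_rel·d = 145 > 0  ⇒  inside

inside=yes margin=775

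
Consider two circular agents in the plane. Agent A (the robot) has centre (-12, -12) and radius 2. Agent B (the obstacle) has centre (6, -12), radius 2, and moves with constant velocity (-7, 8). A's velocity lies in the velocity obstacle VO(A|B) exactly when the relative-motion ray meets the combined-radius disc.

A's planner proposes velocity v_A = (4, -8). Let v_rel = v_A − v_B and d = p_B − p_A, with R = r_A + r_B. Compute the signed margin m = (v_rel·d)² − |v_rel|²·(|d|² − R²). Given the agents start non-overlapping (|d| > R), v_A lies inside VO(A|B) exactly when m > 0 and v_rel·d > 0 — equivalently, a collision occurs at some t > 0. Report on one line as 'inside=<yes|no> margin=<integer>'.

d = (18, 0),  |d|² = 324;  R = 2+2 = 4,  c = 324−4² = 308
v_rel = (11, -16),  |v_rel|² = 377;  v_rel·d = (11)·(18) + (-16)·(0) = 198
377·t² − 396·t + 308 = 0  ⇒  m = 198² − 377·308 = -76912
m = -76912 < 0,  v_rel·d = 198 > 0  ⇒  outside

inside=no margin=-76912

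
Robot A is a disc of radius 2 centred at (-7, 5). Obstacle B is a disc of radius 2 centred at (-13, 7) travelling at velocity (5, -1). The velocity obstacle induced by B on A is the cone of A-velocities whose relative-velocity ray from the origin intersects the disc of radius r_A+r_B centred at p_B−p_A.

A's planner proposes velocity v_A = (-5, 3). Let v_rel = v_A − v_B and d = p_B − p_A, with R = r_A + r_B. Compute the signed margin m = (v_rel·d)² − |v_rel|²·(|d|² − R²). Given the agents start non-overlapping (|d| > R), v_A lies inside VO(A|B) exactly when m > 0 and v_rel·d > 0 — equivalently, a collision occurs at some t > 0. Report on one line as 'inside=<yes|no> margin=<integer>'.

d = (-6, 2),  |d|² = 40;  R = 2+2 = 4,  c = 40−4² = 24
v_rel = (-10, 4),  |v_rel|² = 116;  v_rel·d = (-10)·(-6) + (4)·(2) = 68
116·t² − 136·t + 24 = 0  ⇒  m = 68² − 116·24 = 1840
m = 1840 > 0,  v_rel·d = 68 > 0  ⇒  inside

inside=yes margin=1840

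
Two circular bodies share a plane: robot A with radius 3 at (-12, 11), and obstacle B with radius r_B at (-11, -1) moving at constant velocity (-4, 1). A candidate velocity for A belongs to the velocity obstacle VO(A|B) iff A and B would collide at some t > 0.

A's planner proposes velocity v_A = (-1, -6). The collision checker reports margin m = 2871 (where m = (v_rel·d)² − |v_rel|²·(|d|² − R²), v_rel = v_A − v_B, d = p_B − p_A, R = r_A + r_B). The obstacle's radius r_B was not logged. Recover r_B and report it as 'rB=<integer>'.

m = 2871
d = (1, -12);  v_rel = (3, -7),  |v_rel|² = 58
v_rel×d = (3)·(-12) − (-7)·(1) = -29
since m = R²·58 − (-29)²:  R² = (841 + 2871) / 58 = 64
R = √64 = 8  ⇒  r_B = 8 − 3 = 5

rB=5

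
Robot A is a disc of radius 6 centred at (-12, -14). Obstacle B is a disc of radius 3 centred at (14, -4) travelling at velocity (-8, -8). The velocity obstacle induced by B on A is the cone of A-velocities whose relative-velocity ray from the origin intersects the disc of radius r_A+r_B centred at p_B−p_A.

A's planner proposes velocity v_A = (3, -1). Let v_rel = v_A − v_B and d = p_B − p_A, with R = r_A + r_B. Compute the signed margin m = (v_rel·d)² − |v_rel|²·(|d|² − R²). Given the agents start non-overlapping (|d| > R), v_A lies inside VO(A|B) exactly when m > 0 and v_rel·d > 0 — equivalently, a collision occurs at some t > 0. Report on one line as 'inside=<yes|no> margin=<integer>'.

d = (26, 10),  |d|² = 776;  R = 6+3 = 9,  c = 776−9² = 695
v_rel = (11, 7),  |v_rel|² = 170;  v_rel·d = (11)·(26) + (7)·(10) = 356
170·t² − 712·t + 695 = 0  ⇒  m = 356² − 170·695 = 8586
m = 8586 > 0,  v_rel·d = 356 > 0  ⇒  inside

inside=yes margin=8586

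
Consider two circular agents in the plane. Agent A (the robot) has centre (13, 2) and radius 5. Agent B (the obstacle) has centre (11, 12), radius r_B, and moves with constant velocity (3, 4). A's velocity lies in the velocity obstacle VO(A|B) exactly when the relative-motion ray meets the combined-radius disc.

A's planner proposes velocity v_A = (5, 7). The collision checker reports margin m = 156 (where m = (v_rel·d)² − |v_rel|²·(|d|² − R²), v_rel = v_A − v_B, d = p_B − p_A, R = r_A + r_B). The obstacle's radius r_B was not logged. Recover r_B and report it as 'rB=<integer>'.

m = 156
d = (-2, 10);  v_rel = (2, 3),  |v_rel|² = 13
v_rel×d = (2)·(10) − (3)·(-2) = 26
since m = R²·13 − 26²:  R² = (676 + 156) / 13 = 64
R = √64 = 8  ⇒  r_B = 8 − 5 = 3

rB=3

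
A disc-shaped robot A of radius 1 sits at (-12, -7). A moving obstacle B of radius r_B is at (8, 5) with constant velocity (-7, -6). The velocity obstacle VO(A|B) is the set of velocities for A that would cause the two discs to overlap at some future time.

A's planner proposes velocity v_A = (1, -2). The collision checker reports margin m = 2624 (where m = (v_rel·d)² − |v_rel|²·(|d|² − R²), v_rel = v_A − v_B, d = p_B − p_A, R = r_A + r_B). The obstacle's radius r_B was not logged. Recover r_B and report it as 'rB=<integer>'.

m = 2624
d = (20, 12);  v_rel = (8, 4),  |v_rel|² = 80
v_rel×d = (8)·(12) − (4)·(20) = 16
since m = R²·80 − 16²:  R² = (256 + 2624) / 80 = 36
R = √36 = 6  ⇒  r_B = 6 − 1 = 5

rB=5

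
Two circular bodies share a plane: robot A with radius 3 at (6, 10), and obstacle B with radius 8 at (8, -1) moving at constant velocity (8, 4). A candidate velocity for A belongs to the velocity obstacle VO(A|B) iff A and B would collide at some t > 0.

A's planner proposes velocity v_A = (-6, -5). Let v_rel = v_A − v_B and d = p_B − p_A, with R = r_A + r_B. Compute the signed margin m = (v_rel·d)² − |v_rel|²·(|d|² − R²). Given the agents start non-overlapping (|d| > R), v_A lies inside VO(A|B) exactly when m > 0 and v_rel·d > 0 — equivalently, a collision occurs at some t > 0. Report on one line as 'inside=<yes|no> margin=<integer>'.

d = (2, -11),  |d|² = 125;  R = 3+8 = 11,  c = 125−11² = 4
v_rel = (-14, -9),  |v_rel|² = 277;  v_rel·d = (-14)·(2) + (-9)·(-11) = 71
277·t² − 142·t + 4 = 0  ⇒  m = 71² − 277·4 = 3933
m = 3933 > 0,  v_rel·d = 71 > 0  ⇒  inside

inside=yes margin=3933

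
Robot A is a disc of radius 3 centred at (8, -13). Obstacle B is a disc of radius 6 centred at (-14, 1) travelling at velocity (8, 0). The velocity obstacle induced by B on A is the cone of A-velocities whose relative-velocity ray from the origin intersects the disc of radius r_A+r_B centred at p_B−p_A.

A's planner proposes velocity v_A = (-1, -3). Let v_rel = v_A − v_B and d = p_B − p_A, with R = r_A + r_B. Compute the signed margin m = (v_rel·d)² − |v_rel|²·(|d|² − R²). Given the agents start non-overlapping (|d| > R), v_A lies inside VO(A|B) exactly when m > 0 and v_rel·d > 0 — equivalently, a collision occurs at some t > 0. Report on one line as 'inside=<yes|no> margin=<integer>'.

d = (-22, 14),  |d|² = 680;  R = 3+6 = 9,  c = 680−9² = 599
v_rel = (-9, -3),  |v_rel|² = 90;  v_rel·d = (-9)·(-22) + (-3)·(14) = 156
90·t² − 312·t + 599 = 0  ⇒  m = 156² − 90·599 = -29574
m = -29574 < 0,  v_rel·d = 156 > 0  ⇒  outside

inside=no margin=-29574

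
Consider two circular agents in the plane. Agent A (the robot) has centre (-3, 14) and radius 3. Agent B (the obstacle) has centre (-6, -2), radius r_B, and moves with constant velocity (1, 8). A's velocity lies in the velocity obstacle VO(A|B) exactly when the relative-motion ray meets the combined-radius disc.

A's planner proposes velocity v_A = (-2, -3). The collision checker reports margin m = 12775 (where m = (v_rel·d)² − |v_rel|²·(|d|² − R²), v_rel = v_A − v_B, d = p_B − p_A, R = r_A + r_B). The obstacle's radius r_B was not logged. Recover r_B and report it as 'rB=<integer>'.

m = 12775
d = (-3, -16);  v_rel = (-3, -11),  |v_rel|² = 130
v_rel×d = (-3)·(-16) − (-11)·(-3) = 15
since m = R²·130 − 15²:  R² = (225 + 12775) / 130 = 100
R = √100 = 10  ⇒  r_B = 10 − 3 = 7

rB=7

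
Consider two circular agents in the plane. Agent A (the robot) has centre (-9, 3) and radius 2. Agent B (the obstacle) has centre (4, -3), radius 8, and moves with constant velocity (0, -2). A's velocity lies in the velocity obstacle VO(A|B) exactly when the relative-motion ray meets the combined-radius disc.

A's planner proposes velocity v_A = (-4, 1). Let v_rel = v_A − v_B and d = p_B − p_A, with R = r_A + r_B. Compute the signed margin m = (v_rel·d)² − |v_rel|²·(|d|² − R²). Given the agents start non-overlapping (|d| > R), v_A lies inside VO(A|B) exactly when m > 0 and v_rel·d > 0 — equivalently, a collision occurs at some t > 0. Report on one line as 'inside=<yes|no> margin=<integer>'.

d = (13, -6),  |d|² = 205;  R = 2+8 = 10,  c = 205−10² = 105
v_rel = (-4, 3),  |v_rel|² = 25;  v_rel·d = (-4)·(13) + (3)·(-6) = -70
25·t² + 140·t + 105 = 0  ⇒  m = (-70)² − 25·105 = 2275
m = 2275 > 0,  v_rel·d = -70 < 0  ⇒  outside

inside=no margin=2275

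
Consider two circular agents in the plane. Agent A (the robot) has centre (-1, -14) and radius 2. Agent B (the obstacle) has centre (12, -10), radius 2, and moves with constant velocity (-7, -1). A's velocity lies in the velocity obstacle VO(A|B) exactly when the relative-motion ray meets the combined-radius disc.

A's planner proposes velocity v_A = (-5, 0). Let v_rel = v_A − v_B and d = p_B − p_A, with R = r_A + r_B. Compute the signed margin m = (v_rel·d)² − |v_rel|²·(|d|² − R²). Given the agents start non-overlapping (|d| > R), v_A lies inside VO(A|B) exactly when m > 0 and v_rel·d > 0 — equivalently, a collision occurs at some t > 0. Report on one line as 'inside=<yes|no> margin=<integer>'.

d = (13, 4),  |d|² = 185;  R = 2+2 = 4,  c = 185−4² = 169
v_rel = (2, 1),  |v_rel|² = 5;  v_rel·d = (2)·(13) + (1)·(4) = 30
5·t² − 60·t + 169 = 0  ⇒  m = 30² − 5·169 = 55
m = 55 > 0,  v_rel·d = 30 > 0  ⇒  inside

inside=yes margin=55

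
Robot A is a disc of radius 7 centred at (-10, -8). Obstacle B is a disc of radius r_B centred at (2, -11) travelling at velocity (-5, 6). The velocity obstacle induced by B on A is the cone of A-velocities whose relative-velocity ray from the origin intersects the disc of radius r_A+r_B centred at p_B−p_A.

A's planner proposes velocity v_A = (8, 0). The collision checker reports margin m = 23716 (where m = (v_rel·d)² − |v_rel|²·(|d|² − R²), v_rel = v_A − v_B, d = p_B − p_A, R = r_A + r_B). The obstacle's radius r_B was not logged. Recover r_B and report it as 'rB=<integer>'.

m = 23716
d = (12, -3);  v_rel = (13, -6),  |v_rel|² = 205
v_rel×d = (13)·(-3) − (-6)·(12) = 33
since m = R²·205 − 33²:  R² = (1089 + 23716) / 205 = 121
R = √121 = 11  ⇒  r_B = 11 − 7 = 4

rB=4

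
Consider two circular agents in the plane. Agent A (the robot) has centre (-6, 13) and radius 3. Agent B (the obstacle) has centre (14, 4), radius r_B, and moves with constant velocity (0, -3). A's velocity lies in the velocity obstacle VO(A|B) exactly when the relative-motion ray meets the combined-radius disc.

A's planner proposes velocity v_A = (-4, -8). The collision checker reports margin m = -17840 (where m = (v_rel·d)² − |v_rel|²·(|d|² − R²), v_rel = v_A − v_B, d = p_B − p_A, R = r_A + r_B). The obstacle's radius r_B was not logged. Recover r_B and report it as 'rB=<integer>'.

m = -17840
d = (20, -9);  v_rel = (-4, -5),  |v_rel|² = 41
v_rel×d = (-4)·(-9) − (-5)·(20) = 136
since m = R²·41 − 136²:  R² = (18496 + -17840) / 41 = 16
R = √16 = 4  ⇒  r_B = 4 − 3 = 1

rB=1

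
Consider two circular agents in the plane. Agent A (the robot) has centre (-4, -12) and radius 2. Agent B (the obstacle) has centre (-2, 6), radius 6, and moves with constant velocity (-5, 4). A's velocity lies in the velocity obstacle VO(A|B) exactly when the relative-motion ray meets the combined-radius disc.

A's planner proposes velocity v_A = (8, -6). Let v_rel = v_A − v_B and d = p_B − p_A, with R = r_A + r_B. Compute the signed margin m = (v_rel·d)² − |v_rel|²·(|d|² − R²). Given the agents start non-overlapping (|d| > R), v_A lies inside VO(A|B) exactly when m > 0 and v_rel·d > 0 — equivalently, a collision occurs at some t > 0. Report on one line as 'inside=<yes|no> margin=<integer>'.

d = (2, 18),  |d|² = 328;  R = 2+6 = 8,  c = 328−8² = 264
v_rel = (13, -10),  |v_rel|² = 269;  v_rel·d = (13)·(2) + (-10)·(18) = -154
269·t² + 308·t + 264 = 0  ⇒  m = (-154)² − 269·264 = -47300
m = -47300 < 0,  v_rel·d = -154 < 0  ⇒  outside

inside=no margin=-47300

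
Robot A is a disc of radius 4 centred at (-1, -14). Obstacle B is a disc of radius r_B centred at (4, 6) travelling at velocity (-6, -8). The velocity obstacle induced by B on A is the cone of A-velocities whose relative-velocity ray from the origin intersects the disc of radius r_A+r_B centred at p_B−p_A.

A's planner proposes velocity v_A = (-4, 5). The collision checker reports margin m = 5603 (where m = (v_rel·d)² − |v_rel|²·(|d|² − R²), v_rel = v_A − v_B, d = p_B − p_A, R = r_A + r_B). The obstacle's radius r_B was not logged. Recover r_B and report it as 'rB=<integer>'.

m = 5603
d = (5, 20);  v_rel = (2, 13),  |v_rel|² = 173
v_rel×d = (2)·(20) − (13)·(5) = -25
since m = R²·173 − (-25)²:  R² = (625 + 5603) / 173 = 36
R = √36 = 6  ⇒  r_B = 6 − 4 = 2

rB=2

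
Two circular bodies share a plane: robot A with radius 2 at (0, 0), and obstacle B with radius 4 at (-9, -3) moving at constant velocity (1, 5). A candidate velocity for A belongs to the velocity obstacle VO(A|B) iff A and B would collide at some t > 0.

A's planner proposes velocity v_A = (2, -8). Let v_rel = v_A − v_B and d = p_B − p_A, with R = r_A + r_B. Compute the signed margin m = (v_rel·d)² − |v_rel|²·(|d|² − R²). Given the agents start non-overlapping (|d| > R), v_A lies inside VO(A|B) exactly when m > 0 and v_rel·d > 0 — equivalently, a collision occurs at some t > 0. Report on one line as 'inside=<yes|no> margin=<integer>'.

d = (-9, -3),  |d|² = 90;  R = 2+4 = 6,  c = 90−6² = 54
v_rel = (1, -13),  |v_rel|² = 170;  v_rel·d = (1)·(-9) + (-13)·(-3) = 30
170·t² − 60·t + 54 = 0  ⇒  m = 30² − 170·54 = -8280
m = -8280 < 0,  v_rel·d = 30 > 0  ⇒  outside

inside=no margin=-8280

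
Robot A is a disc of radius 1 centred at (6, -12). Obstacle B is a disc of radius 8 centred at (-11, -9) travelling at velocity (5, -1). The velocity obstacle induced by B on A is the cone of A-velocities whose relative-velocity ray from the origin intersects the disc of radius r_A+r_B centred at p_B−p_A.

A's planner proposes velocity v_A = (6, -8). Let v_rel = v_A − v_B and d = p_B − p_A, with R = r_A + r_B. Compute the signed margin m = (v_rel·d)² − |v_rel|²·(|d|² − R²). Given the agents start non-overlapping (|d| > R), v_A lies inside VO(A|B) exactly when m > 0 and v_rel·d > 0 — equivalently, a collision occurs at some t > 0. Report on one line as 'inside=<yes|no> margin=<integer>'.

d = (-17, 3),  |d|² = 298;  R = 1+8 = 9,  c = 298−9² = 217
v_rel = (1, -7),  |v_rel|² = 50;  v_rel·d = (1)·(-17) + (-7)·(3) = -38
50·t² + 76·t + 217 = 0  ⇒  m = (-38)² − 50·217 = -9406
m = -9406 < 0,  v_rel·d = -38 < 0  ⇒  outside

inside=no margin=-9406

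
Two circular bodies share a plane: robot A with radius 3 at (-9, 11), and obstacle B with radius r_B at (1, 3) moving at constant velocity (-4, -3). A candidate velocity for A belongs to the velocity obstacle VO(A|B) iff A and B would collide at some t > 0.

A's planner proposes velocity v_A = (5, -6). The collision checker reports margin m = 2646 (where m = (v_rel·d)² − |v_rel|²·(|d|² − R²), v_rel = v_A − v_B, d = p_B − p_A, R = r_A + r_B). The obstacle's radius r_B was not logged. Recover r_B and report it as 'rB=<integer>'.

m = 2646
d = (10, -8);  v_rel = (9, -3),  |v_rel|² = 90
v_rel×d = (9)·(-8) − (-3)·(10) = -42
since m = R²·90 − (-42)²:  R² = (1764 + 2646) / 90 = 49
R = √49 = 7  ⇒  r_B = 7 − 3 = 4

rB=4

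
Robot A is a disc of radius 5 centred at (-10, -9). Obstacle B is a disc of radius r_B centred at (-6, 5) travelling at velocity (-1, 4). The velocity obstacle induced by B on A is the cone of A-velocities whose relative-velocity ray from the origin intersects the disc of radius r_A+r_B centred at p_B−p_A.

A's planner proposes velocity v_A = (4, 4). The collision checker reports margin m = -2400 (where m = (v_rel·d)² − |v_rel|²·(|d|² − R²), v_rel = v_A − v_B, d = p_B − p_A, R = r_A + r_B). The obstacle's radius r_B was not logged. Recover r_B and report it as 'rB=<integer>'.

m = -2400
d = (4, 14);  v_rel = (5, 0),  |v_rel|² = 25
v_rel×d = (5)·(14) − (0)·(4) = 70
since m = R²·25 − 70²:  R² = (4900 + -2400) / 25 = 100
R = √100 = 10  ⇒  r_B = 10 − 5 = 5

rB=5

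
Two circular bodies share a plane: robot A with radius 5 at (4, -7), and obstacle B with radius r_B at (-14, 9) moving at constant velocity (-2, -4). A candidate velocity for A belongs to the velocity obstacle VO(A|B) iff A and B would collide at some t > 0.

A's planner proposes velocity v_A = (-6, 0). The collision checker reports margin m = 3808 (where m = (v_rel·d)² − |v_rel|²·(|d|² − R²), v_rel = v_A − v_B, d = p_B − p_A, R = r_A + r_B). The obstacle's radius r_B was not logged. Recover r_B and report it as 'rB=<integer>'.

m = 3808
d = (-18, 16);  v_rel = (-4, 4),  |v_rel|² = 32
v_rel×d = (-4)·(16) − (4)·(-18) = 8
since m = R²·32 − 8²:  R² = (64 + 3808) / 32 = 121
R = √121 = 11  ⇒  r_B = 11 − 5 = 6

rB=6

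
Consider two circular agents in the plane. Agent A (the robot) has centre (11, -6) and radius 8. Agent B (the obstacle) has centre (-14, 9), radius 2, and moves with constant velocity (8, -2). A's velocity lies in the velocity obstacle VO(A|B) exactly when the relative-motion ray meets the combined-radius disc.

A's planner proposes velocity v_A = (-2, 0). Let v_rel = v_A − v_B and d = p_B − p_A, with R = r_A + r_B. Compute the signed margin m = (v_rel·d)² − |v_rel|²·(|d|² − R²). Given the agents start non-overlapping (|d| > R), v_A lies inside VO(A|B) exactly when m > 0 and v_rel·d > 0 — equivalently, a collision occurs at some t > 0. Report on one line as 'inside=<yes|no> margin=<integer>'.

d = (-25, 15),  |d|² = 850;  R = 8+2 = 10,  c = 850−10² = 750
v_rel = (-10, 2),  |v_rel|² = 104;  v_rel·d = (-10)·(-25) + (2)·(15) = 280
104·t² − 560·t + 750 = 0  ⇒  m = 280² − 104·750 = 400
m = 400 > 0,  v_rel·d = 280 > 0  ⇒  inside

inside=yes margin=400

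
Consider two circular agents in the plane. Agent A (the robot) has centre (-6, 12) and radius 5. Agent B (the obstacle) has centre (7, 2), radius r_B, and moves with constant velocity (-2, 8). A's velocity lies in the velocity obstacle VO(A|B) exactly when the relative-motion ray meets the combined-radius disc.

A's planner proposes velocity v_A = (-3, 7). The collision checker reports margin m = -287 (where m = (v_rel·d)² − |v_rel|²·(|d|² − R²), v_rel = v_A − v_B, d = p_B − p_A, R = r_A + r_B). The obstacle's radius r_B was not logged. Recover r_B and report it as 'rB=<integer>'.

m = -287
d = (13, -10);  v_rel = (-1, -1),  |v_rel|² = 2
v_rel×d = (-1)·(-10) − (-1)·(13) = 23
since m = R²·2 − 23²:  R² = (529 + -287) / 2 = 121
R = √121 = 11  ⇒  r_B = 11 − 5 = 6

rB=6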